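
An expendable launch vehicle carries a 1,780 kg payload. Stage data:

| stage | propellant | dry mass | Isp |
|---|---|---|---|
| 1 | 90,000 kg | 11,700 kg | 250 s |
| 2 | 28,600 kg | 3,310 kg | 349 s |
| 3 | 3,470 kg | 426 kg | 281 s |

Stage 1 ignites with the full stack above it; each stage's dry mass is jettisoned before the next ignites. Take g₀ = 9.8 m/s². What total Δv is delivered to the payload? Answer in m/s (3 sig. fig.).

Ignition mass of stage 1 = 90,000+11,700 + 28,600+3,310 + 3,470+426 + 1,780 = 139,286 kg.
Stage 1: m₀ = 139,286 kg, m_f = 139,286 − 90,000 = 49,286 kg; Δv = 250×9.8×ln(2.826) = 2450.0×1.0389 ≈ 2545 m/s.
Stage 2: m₀ = 37,586 kg, m_f = 37,586 − 28,600 = 8,986 kg; Δv = 349×9.8×ln(4.183) = 3420.2×1.4310 ≈ 4894 m/s.
Stage 3: m₀ = 5,676 kg, m_f = 5,676 − 3,470 = 2,206 kg; Δv = 281×9.8×ln(2.573) = 2753.8×0.9451 ≈ 2603 m/s.
Total Δv = 2545 + 4894 + 2603 = 10042 m/s.

Δv ≈ 10000 m/s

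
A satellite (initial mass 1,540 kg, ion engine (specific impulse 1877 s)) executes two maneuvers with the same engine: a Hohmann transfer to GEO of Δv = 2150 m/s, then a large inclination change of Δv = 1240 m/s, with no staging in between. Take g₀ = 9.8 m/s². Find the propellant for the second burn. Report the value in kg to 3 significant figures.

v_e = Isp · g₀ = 1877 × 9.8 = 18394.6 m/s.
After the first burn: m = 1540 × exp(−2150/18394.6) = 1540 × 0.88969 = 1,370.12 kg.
After the second burn: m = 1,370.12 × exp(−1240/18394.6) = 1,370.12 × 0.93481 = 1,280.8 kg.
Second-burn propellant = 1,370.12 − 1,280.8 = 89.32 kg.

propellant for the second burn ≈ 89.3 kg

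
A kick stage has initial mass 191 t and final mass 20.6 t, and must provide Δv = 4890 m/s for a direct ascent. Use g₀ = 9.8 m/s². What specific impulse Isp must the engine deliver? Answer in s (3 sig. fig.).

Isp ≈ 224 s

ln(m₀/m_f) = ln(191000/20600) = ln(9.272) = 2.2270.
v_e = Δv / ln(m₀/m_f) = 4890 / 2.2270 = 2195.8 m/s.
Isp = v_e / g₀ = 2195.8 / 9.8 = 224.1 s.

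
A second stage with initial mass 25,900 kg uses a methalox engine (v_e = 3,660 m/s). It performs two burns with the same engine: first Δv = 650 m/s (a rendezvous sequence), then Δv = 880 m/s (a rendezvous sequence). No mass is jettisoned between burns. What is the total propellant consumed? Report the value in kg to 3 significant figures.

After the first burn: m = 25900 × exp(−650/3660.0) = 25900 × 0.83728 = 21,685.6 kg.
After the second burn: m = 21,685.6 × exp(−880/3660.0) = 21,685.6 × 0.78628 = 17,051 kg.
Total propellant = m₀ − m_final = 25900 − 17,051 = 8,849 kg.

total propellant consumed ≈ 8850 kg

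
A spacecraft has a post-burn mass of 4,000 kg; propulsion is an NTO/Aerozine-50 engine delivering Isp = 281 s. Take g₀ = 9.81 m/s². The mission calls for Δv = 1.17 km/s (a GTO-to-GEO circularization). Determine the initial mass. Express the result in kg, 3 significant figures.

initial mass ≈ 6110 kg

v_e = Isp · g₀ = 281 × 9.81 = 2756.6 m/s.
Using Δv = v_e ln(m₀/m_f): m₀/m_f = exp(Δv / v_e) = exp(1170 / 2756.6) = exp(0.4244) = 1.5287.
m₀ = m_f × 1.5287 = 4,000 × 1.5287 = 6,114.8 kg.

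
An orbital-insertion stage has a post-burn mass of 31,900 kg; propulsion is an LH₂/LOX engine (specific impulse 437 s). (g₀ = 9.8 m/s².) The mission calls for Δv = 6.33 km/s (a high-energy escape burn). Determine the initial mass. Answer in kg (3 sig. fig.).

initial mass ≈ 140000 kg

v_e = Isp · g₀ = 437 × 9.8 = 4282.6 m/s.
Using Δv = v_e ln(m₀/m_f): m₀/m_f = exp(Δv / v_e) = exp(6330 / 4282.6) = exp(1.4781) = 4.3845.
m₀ = m_f × 4.3845 = 31,900 × 4.3845 = 139,866 kg.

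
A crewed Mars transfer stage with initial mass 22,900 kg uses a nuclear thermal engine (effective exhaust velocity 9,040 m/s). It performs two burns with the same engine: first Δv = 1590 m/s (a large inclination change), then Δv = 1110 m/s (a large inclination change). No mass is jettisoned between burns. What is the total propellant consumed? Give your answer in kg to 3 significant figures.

After the first burn: m = 22900 × exp(−1590/9040.0) = 22900 × 0.83871 = 19,206.5 kg.
After the second burn: m = 19,206.5 × exp(−1110/9040.0) = 19,206.5 × 0.88445 = 16,987.2 kg.
Total propellant = m₀ − m_final = 22900 − 16,987.2 = 5,912.8 kg.

total propellant consumed ≈ 5910 kg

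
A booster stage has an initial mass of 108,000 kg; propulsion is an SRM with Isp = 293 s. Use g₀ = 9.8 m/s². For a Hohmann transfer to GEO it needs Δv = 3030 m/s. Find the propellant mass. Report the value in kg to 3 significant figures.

v_e = Isp · g₀ = 293 × 9.8 = 2871.4 m/s.
Using Δv = v_e ln(m₀/m_f): m₀/m_f = exp(Δv / v_e) = exp(3030 / 2871.4) = exp(1.0552) = 2.8726.
m_f = 108,000 / 2.8726 = 37,596.6 kg, so propellant = m₀ − m_f = 108,000 − 37,596.6 = 70,403.4 kg.

propellant mass ≈ 70400 kg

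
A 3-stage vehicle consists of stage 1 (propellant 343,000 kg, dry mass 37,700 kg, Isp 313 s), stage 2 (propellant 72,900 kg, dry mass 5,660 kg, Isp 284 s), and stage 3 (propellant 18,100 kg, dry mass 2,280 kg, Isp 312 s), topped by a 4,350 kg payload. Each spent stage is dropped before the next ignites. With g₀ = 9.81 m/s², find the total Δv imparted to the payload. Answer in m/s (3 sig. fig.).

Ignition mass of stage 1 = 343,000+37,700 + 72,900+5,660 + 18,100+2,280 + 4,350 = 483,990 kg.
Stage 1: m₀ = 483,990 kg, m_f = 483,990 − 343,000 = 140,990 kg; Δv = 313×9.81×ln(3.433) = 3070.5×1.2334 ≈ 3787 m/s.
Stage 2: m₀ = 103,290 kg, m_f = 103,290 − 72,900 = 30,390 kg; Δv = 284×9.81×ln(3.399) = 2786.0×1.2234 ≈ 3409 m/s.
Stage 3: m₀ = 24,730 kg, m_f = 24,730 − 18,100 = 6,630 kg; Δv = 312×9.81×ln(3.73) = 3060.7×1.3164 ≈ 4029 m/s.
Total Δv = 3787 + 3409 + 4029 = 11225 m/s.

Δv ≈ 11200 m/s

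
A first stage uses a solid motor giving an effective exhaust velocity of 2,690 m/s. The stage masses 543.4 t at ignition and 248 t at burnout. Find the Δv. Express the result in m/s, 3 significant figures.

From the ideal rocket equation, Δv = v_e · ln(m₀/m_f) = 2690.0 × ln(2.191) = 2690.0 × 0.7844 ≈ 2110.1 m/s.

Δv ≈ 2110 m/s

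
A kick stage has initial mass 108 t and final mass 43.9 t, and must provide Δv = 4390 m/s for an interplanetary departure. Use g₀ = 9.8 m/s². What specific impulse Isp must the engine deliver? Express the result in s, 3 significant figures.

ln(m₀/m_f) = ln(108000/43900) = ln(2.46) = 0.9002.
v_e = Δv / ln(m₀/m_f) = 4390 / 0.9002 = 4876.6 m/s.
Isp = v_e / g₀ = 4876.6 / 9.8 = 497.6 s.

Isp ≈ 498 s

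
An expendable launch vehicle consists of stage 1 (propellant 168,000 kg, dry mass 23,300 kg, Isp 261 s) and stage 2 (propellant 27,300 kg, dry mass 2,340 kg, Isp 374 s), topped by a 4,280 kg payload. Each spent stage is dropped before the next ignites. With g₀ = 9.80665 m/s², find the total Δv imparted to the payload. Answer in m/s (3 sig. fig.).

Δv ≈ 9500 m/s

Ignition mass of stage 1 = 168,000+23,300 + 27,300+2,340 + 4,280 = 225,220 kg.
Stage 1: m₀ = 225,220 kg, m_f = 225,220 − 168,000 = 57,220 kg; Δv = 261×9.80665×ln(3.936) = 2559.5×1.3702 ≈ 3507 m/s.
Stage 2: m₀ = 33,920 kg, m_f = 33,920 − 27,300 = 6,620 kg; Δv = 374×9.80665×ln(5.124) = 3667.7×1.6339 ≈ 5993 m/s.
Total Δv = 3507 + 5993 = 9500 m/s.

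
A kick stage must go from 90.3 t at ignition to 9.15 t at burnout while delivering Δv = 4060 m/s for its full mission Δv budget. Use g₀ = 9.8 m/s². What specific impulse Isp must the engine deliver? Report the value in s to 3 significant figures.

Isp ≈ 181 s

ln(m₀/m_f) = ln(90300/9150) = ln(9.869) = 2.2894.
Rocket equation: v_e = Δv / ln(m₀/m_f) = 4060 / 2.2894 = 1773.4 m/s.
Isp = v_e / g₀ = 1773.4 / 9.8 = 181.0 s.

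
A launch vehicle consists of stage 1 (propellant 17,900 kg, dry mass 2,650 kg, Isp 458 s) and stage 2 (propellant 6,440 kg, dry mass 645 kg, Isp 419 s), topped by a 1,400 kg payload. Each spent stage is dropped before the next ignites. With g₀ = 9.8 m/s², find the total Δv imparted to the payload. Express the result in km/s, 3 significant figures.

Ignition mass of stage 1 = 17,900+2,650 + 6,440+645 + 1,400 = 29,035 kg.
Stage 1: m₀ = 29,035 kg, m_f = 29,035 − 17,900 = 11,135 kg; Δv = 458×9.8×ln(2.608) = 4488.4×0.9584 ≈ 4302 m/s.
Stage 2: m₀ = 8,485 kg, m_f = 8,485 − 6,440 = 2,045 kg; Δv = 419×9.8×ln(4.149) = 4106.2×1.4229 ≈ 5843 m/s.
Total Δv = 4302 + 5843 = 10145 m/s.

Δv ≈ 10.1 km/s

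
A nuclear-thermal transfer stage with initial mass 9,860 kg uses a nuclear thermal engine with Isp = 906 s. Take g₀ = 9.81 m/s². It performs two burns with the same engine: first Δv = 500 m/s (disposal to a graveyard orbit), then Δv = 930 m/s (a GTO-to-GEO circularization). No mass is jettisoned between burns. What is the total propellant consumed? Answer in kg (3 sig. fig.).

total propellant consumed ≈ 1470 kg

v_e = Isp · g₀ = 906 × 9.81 = 8887.9 m/s.
After the first burn: m = 9860 × exp(−500/8887.9) = 9860 × 0.94530 = 9,320.66 kg.
After the second burn: m = 9,320.66 × exp(−930/8887.9) = 9,320.66 × 0.90065 = 8,394.65 kg.
Total propellant = m₀ − m_final = 9860 − 8,394.65 = 1,465.35 kg.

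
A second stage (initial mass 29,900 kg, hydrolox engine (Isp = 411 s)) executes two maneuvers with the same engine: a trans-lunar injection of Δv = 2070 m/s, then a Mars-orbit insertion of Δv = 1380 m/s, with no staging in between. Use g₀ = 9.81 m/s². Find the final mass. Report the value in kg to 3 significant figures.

v_e = Isp · g₀ = 411 × 9.81 = 4031.9 m/s.
After the first burn: m = 29900 × exp(−2070/4031.9) = 29900 × 0.59845 = 17,893.7 kg.
After the second burn: m = 17,893.7 × exp(−1380/4031.9) = 17,893.7 × 0.71016 = 12,707.4 kg.

final mass ≈ 12700 kg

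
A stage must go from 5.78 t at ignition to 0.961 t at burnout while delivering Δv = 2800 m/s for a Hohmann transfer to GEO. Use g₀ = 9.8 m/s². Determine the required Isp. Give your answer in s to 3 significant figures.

Isp ≈ 159 s

ln(m₀/m_f) = ln(5780/961) = ln(6.015) = 1.7942.
v_e = Δv / ln(m₀/m_f) = 2800 / 1.7942 = 1560.6 m/s.
Isp = v_e / g₀ = 1560.6 / 9.8 = 159.2 s.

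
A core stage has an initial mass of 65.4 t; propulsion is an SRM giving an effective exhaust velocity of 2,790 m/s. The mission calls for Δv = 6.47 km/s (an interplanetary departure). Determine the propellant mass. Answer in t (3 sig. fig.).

m₀/m_f = exp(Δv / v_e) = exp(6470 / 2790.0) = exp(2.3190) = 10.1655.
m_f = 65.4 / 10.1655 = 6.43353 t, so propellant = m₀ − m_f = 65.4 − 6.43353 = 58.96647 t.

propellant mass ≈ 59.0 t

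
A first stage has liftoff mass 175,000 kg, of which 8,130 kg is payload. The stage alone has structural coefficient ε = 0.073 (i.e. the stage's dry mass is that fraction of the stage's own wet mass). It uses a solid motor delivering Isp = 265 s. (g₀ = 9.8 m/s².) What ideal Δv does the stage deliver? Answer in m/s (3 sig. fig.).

Δv ≈ 5590 m/s

Stage wet mass = m₀ − payload = 175,000 − 8,130 = 166,870 kg.
Stage dry mass = ε × stage wet mass = 0.073 × 166,870 = 12,181.5 kg.
Burnout mass m_f = stage dry + payload = 12,181.5 + 8,130 = 20,311.5 kg.
v_e = Isp · g₀ = 265 × 9.8 = 2597.0 m/s.
Δv = v_e · ln(175,000/20,311.5) = 2597.0 × ln(8.616) = 2597.0 × 2.1536 ≈ 5593 m/s.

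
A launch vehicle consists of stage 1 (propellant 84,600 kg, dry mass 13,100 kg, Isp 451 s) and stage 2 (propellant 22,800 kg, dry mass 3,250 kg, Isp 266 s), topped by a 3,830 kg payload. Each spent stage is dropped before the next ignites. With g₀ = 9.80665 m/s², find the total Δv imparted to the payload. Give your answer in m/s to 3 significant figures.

Δv ≈ 8570 m/s

Ignition mass of stage 1 = 84,600+13,100 + 22,800+3,250 + 3,830 = 127,580 kg.
Stage 1: m₀ = 127,580 kg, m_f = 127,580 − 84,600 = 42,980 kg; Δv = 451×9.80665×ln(2.968) = 4422.8×1.0880 ≈ 4812 m/s.
Stage 2: m₀ = 29,880 kg, m_f = 29,880 − 22,800 = 7,080 kg; Δv = 266×9.80665×ln(4.22) = 2608.6×1.4399 ≈ 3756 m/s.
Total Δv = 4812 + 3756 = 8568 m/s.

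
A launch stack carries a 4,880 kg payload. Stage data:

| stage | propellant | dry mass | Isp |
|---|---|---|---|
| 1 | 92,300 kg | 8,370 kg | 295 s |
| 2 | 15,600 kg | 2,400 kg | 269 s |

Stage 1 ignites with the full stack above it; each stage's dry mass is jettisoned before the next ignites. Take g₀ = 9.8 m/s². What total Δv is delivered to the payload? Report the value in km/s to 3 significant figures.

Ignition mass of stage 1 = 92,300+8,370 + 15,600+2,400 + 4,880 = 123,550 kg.
Stage 1: m₀ = 123,550 kg, m_f = 123,550 − 92,300 = 31,250 kg; Δv = 295×9.8×ln(3.954) = 2891.0×1.3746 ≈ 3974 m/s.
Stage 2: m₀ = 22,880 kg, m_f = 22,880 − 15,600 = 7,280 kg; Δv = 269×9.8×ln(3.143) = 2636.2×1.1451 ≈ 3019 m/s.
Total Δv = 3974 + 3019 = 6993 m/s.

Δv ≈ 6.99 km/s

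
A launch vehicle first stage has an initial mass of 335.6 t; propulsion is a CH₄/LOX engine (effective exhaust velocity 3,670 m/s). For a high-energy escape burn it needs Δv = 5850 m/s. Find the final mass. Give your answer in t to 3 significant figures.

final mass ≈ 68.2 t

Rocket equation: m₀/m_f = exp(Δv / v_e) = exp(5850 / 3670.0) = exp(1.5940) = 4.9234.
m_f = m₀ / 4.9234 = 335.6 / 4.9234 = 68.1643 t.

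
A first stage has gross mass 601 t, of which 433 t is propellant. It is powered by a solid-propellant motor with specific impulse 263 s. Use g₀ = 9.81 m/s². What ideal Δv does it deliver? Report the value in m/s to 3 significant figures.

Δv ≈ 3290 m/s

v_e = Isp · g₀ = 263 × 9.81 = 2580.0 m/s.
m_f = m₀ − m_prop = 601 − 433 = 168 t.
From the ideal rocket equation, Δv = v_e · ln(m₀/m_f) = 2580.0 × ln(3.577) = 2580.0 × 1.2746 ≈ 3288.6 m/s.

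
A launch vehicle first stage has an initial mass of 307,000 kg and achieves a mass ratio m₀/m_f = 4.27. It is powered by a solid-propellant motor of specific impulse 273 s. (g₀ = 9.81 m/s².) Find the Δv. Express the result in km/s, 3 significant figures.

Δv ≈ 3.89 km/s

v_e = Isp · g₀ = 273 × 9.81 = 2678.1 m/s.
Using Δv = v_e ln(m₀/m_f): Δv = v_e · ln(4.27) = 2678.1 × 1.4516 ≈ 3887.6 m/s.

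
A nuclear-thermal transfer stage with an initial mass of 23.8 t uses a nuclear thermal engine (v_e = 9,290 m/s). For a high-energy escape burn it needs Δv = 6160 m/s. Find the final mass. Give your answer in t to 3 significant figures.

Rocket equation: m₀/m_f = exp(Δv / v_e) = exp(6160 / 9290.0) = exp(0.6631) = 1.9408.
m_f = m₀ / 1.9408 = 23.8 / 1.9408 = 12.263 t.

final mass ≈ 12.3 t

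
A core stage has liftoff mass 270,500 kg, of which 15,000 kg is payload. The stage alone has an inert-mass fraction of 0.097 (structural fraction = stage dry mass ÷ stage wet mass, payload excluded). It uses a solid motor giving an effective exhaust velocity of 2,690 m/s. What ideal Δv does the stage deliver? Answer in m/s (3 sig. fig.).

Δv ≈ 5160 m/s

Stage wet mass = m₀ − payload = 270,500 − 15,000 = 255,500 kg.
Stage dry mass = ε × stage wet mass = 0.097 × 255,500 = 24,783.5 kg.
Burnout mass m_f = stage dry + payload = 24,783.5 + 15,000 = 39,783.5 kg.
Δv = v_e · ln(270,500/39,783.5) = 2690.0 × ln(6.799) = 2690.0 × 1.9168 ≈ 5156 m/s.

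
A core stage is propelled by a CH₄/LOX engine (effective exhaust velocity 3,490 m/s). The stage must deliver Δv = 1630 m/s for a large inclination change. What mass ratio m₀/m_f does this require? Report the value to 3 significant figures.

mass ratio ≈ 1.60

m₀/m_f = exp(Δv / v_e) = exp(1630 / 3490.0) = exp(0.4670) = 1.5953.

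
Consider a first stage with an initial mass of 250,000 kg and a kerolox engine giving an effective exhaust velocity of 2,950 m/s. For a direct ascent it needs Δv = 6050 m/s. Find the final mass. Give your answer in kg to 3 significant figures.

m₀/m_f = exp(Δv / v_e) = exp(6050 / 2950.0) = exp(2.0508) = 7.7745.
m_f = m₀ / 7.7745 = 250,000 / 7.7745 = 32,156.4 kg.

final mass ≈ 32200 kg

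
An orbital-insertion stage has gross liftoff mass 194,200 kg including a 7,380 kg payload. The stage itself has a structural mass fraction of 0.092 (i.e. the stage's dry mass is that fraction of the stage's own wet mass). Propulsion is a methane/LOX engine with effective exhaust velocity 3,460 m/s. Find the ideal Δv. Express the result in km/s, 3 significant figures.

Stage wet mass = m₀ − payload = 194,200 − 7,380 = 186,820 kg.
Stage dry mass = ε × stage wet mass = 0.092 × 186,820 = 17,187.4 kg.
Burnout mass m_f = stage dry + payload = 17,187.4 + 7,380 = 24,567.4 kg.
Δv = v_e · ln(194,200/24,567.4) = 3460.0 × ln(7.905) = 3460.0 × 2.0675 ≈ 7153 m/s.

Δv ≈ 7.15 km/s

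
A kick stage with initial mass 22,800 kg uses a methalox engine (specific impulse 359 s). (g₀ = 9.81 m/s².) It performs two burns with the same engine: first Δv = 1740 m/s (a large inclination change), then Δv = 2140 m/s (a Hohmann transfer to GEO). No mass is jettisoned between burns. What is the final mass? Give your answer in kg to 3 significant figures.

v_e = Isp · g₀ = 359 × 9.81 = 3521.8 m/s.
After the first burn: m = 22800 × exp(−1740/3521.8) = 22800 × 0.61014 = 13,911.2 kg.
After the second burn: m = 13,911.2 × exp(−2140/3521.8) = 13,911.2 × 0.54463 = 7,576.46 kg.

final mass ≈ 7580 kg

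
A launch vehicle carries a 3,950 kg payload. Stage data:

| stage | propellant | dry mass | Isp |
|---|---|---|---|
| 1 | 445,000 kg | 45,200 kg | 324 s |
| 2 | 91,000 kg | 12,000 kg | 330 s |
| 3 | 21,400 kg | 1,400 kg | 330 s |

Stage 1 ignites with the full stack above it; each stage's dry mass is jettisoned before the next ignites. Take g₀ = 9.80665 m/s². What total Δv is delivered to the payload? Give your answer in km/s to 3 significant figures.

Δv ≈ 13.1 km/s

Ignition mass of stage 1 = 445,000+45,200 + 91,000+12,000 + 21,400+1,400 + 3,950 = 619,950 kg.
Stage 1: m₀ = 619,950 kg, m_f = 619,950 − 445,000 = 174,950 kg; Δv = 324×9.80665×ln(3.544) = 3177.4×1.2651 ≈ 4020 m/s.
Stage 2: m₀ = 129,750 kg, m_f = 129,750 − 91,000 = 38,750 kg; Δv = 330×9.80665×ln(3.348) = 3236.2×1.2085 ≈ 3911 m/s.
Stage 3: m₀ = 26,750 kg, m_f = 26,750 − 21,400 = 5,350 kg; Δv = 330×9.80665×ln(5) = 3236.2×1.6094 ≈ 5208 m/s.
Total Δv = 4020 + 3911 + 5208 = 13139 m/s.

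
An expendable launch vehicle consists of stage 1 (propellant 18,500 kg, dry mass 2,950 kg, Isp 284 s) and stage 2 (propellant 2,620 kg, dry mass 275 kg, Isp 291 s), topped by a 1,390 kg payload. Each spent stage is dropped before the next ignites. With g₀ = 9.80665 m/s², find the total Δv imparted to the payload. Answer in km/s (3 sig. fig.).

Ignition mass of stage 1 = 18,500+2,950 + 2,620+275 + 1,390 = 25,735 kg.
Stage 1: m₀ = 25,735 kg, m_f = 25,735 − 18,500 = 7,235 kg; Δv = 284×9.80665×ln(3.557) = 2785.1×1.2689 ≈ 3534 m/s.
Stage 2: m₀ = 4,285 kg, m_f = 4,285 − 2,620 = 1,665 kg; Δv = 291×9.80665×ln(2.574) = 2853.7×0.9453 ≈ 2698 m/s.
Total Δv = 3534 + 2698 = 6232 m/s.

Δv ≈ 6.23 km/s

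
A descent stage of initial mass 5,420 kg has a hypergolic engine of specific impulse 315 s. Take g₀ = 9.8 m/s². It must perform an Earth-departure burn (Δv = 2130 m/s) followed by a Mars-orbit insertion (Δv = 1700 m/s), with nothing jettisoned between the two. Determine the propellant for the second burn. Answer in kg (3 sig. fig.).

propellant for the second burn ≈ 1150 kg

v_e = Isp · g₀ = 315 × 9.8 = 3087.0 m/s.
After the first burn: m = 5420 × exp(−2130/3087.0) = 5420 × 0.50158 = 2,718.56 kg.
After the second burn: m = 2,718.56 × exp(−1700/3087.0) = 2,718.56 × 0.57655 = 1,567.39 kg.
Second-burn propellant = 2,718.56 − 1,567.39 = 1,151.17 kg.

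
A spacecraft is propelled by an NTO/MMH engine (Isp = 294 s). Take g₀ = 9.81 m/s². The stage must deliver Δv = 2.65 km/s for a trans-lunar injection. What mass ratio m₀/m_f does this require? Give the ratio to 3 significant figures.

v_e = Isp · g₀ = 294 × 9.81 = 2884.1 m/s.
m₀/m_f = exp(Δv / v_e) = exp(2650 / 2884.1) = exp(0.9188) = 2.5063.

mass ratio ≈ 2.51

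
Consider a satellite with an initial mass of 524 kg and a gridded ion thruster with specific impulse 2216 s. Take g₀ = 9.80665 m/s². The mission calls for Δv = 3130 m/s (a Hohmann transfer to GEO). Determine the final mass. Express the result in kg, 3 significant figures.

final mass ≈ 454 kg

v_e = Isp · g₀ = 2216 × 9.80665 = 21731.5 m/s.
Rocket equation: m₀/m_f = exp(Δv / v_e) = exp(3130 / 21731.5) = exp(0.1440) = 1.1549.
m_f = m₀ / 1.1549 = 524 / 1.1549 = 453.719 kg.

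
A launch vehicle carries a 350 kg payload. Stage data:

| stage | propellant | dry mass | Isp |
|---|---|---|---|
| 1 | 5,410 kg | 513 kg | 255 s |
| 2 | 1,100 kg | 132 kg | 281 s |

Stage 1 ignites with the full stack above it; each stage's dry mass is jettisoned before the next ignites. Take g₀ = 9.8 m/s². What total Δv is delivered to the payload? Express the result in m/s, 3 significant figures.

Δv ≈ 6460 m/s

Ignition mass of stage 1 = 5,410+513 + 1,100+132 + 350 = 7,505 kg.
Stage 1: m₀ = 7,505 kg, m_f = 7,505 − 5,410 = 2,095 kg; Δv = 255×9.8×ln(3.582) = 2499.0×1.2760 ≈ 3189 m/s.
Stage 2: m₀ = 1,582 kg, m_f = 1,582 − 1,100 = 482 kg; Δv = 281×9.8×ln(3.282) = 2753.8×1.1885 ≈ 3273 m/s.
Total Δv = 3189 + 3273 = 6462 m/s.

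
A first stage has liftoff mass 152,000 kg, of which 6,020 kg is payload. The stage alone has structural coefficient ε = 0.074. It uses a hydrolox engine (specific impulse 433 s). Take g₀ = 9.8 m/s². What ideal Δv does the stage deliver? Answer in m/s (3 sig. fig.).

Stage wet mass = m₀ − payload = 152,000 − 6,020 = 145,980 kg.
Stage dry mass = ε × stage wet mass = 0.074 × 145,980 = 10,802.5 kg.
Burnout mass m_f = stage dry + payload = 10,802.5 + 6,020 = 16,822.5 kg.
v_e = Isp · g₀ = 433 × 9.8 = 4243.4 m/s.
From the ideal rocket equation, Δv = v_e · ln(152,000/16,822.5) = 4243.4 × ln(9.036) = 4243.4 × 2.2012 ≈ 9340 m/s.

Δv ≈ 9340 m/s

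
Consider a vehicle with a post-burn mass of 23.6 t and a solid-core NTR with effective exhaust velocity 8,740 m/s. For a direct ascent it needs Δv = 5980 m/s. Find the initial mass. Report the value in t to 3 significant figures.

initial mass ≈ 46.8 t

From the ideal rocket equation, m₀/m_f = exp(Δv / v_e) = exp(5980 / 8740.0) = exp(0.6842) = 1.9822.
m₀ = m_f × 1.9822 = 23.6 × 1.9822 = 46.7799 t.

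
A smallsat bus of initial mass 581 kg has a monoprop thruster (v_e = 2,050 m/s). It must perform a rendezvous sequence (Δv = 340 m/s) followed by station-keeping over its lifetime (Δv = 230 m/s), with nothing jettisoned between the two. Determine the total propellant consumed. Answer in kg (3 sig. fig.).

total propellant consumed ≈ 141 kg

After the first burn: m = 581 × exp(−340/2050.0) = 581 × 0.84717 = 492.206 kg.
After the second burn: m = 492.206 × exp(−230/2050.0) = 492.206 × 0.89387 = 439.968 kg.
Total propellant = m₀ − m_final = 581 − 439.968 = 141.032 kg.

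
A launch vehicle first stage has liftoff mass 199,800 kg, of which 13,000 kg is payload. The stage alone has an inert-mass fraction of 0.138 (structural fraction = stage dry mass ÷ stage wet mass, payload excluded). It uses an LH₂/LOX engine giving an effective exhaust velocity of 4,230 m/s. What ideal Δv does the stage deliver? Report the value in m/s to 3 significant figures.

Stage wet mass = m₀ − payload = 199,800 − 13,000 = 186,800 kg.
Stage dry mass = ε × stage wet mass = 0.138 × 186,800 = 25,778.4 kg.
Burnout mass m_f = stage dry + payload = 25,778.4 + 13,000 = 38,778.4 kg.
By the Tsiolkovsky rocket equation, Δv = v_e · ln(199,800/38,778.4) = 4230.0 × ln(5.152) = 4230.0 × 1.6395 ≈ 6935 m/s.

Δv ≈ 6930 m/s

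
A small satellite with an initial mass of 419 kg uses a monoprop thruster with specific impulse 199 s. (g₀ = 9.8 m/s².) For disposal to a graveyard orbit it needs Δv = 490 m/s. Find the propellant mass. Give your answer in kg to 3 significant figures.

propellant mass ≈ 93.1 kg

v_e = Isp · g₀ = 199 × 9.8 = 1950.2 m/s.
Rocket equation: m₀/m_f = exp(Δv / v_e) = exp(490 / 1950.2) = exp(0.2513) = 1.2856.
m_f = 419 / 1.2856 = 325.918 kg, so propellant = m₀ − m_f = 419 − 325.918 = 93.082 kg.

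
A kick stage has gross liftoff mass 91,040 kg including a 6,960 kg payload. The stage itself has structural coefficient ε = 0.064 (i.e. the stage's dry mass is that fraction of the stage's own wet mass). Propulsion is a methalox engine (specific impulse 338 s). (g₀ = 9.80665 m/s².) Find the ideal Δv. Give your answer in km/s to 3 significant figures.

Stage wet mass = m₀ − payload = 91,040 − 6,960 = 84,080 kg.
Stage dry mass = ε × stage wet mass = 0.064 × 84,080 = 5,381.12 kg.
Burnout mass m_f = stage dry + payload = 5,381.12 + 6,960 = 12,341.12 kg.
v_e = Isp · g₀ = 338 × 9.80665 = 3314.6 m/s.
Δv = v_e · ln(91,040/12,341.12) = 3314.6 × ln(7.377) = 3314.6 × 1.9984 ≈ 6624 m/s.

Δv ≈ 6.62 km/s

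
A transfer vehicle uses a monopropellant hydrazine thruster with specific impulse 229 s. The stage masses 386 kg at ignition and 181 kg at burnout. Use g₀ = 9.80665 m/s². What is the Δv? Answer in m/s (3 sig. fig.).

v_e = Isp · g₀ = 229 × 9.80665 = 2245.7 m/s.
Δv = v_e · ln(m₀/m_f) = 2245.7 × ln(2.133) = 2245.7 × 0.7573 ≈ 1700.8 m/s.

Δv ≈ 1700 m/s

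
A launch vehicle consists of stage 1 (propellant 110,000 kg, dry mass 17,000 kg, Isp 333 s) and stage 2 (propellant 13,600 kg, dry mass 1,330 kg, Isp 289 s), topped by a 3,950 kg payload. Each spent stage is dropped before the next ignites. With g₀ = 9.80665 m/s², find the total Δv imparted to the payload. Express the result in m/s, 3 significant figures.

Δv ≈ 8190 m/s

Ignition mass of stage 1 = 110,000+17,000 + 13,600+1,330 + 3,950 = 145,880 kg.
Stage 1: m₀ = 145,880 kg, m_f = 145,880 − 110,000 = 35,880 kg; Δv = 333×9.80665×ln(4.066) = 3265.6×1.4026 ≈ 4580 m/s.
Stage 2: m₀ = 18,880 kg, m_f = 18,880 − 13,600 = 5,280 kg; Δv = 289×9.80665×ln(3.576) = 2834.1×1.2742 ≈ 3611 m/s.
Total Δv = 4580 + 3611 = 8191 m/s.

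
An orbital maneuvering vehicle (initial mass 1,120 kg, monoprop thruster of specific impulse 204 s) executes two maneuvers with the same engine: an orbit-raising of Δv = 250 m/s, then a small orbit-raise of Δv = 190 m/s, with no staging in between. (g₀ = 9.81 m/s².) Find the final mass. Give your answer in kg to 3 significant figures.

final mass ≈ 899 kg

v_e = Isp · g₀ = 204 × 9.81 = 2001.2 m/s.
After the first burn: m = 1120 × exp(−250/2001.2) = 1120 × 0.88257 = 988.478 kg.
After the second burn: m = 988.478 × exp(−190/2001.2) = 988.478 × 0.90943 = 898.952 kg.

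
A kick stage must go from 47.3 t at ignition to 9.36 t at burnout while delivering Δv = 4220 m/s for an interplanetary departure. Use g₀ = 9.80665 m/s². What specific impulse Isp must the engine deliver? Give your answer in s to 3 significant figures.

Isp ≈ 266 s

ln(m₀/m_f) = ln(47300/9360) = ln(5.053) = 1.6201.
From the ideal rocket equation, v_e = Δv / ln(m₀/m_f) = 4220 / 1.6201 = 2604.8 m/s.
Isp = v_e / g₀ = 2604.8 / 9.80665 = 265.6 s.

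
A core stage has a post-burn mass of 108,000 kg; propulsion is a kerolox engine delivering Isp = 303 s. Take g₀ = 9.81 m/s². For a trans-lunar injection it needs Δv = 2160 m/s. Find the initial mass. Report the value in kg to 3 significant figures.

initial mass ≈ 223000 kg

v_e = Isp · g₀ = 303 × 9.81 = 2972.4 m/s.
Using Δv = v_e ln(m₀/m_f): m₀/m_f = exp(Δv / v_e) = exp(2160 / 2972.4) = exp(0.7267) = 2.0682.
m₀ = m_f × 2.0682 = 108,000 × 2.0682 = 223,366 kg.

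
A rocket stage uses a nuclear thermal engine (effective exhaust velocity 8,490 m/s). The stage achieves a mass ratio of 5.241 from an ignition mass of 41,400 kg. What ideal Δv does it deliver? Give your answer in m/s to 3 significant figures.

Δv ≈ 14100 m/s

Δv = v_e · ln(5.241) = 8490.0 × 1.6565 ≈ 14063.8 m/s.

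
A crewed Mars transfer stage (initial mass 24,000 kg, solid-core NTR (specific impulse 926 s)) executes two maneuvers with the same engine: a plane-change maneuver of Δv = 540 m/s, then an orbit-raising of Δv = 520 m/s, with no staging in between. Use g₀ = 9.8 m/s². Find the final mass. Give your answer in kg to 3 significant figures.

final mass ≈ 21400 kg

v_e = Isp · g₀ = 926 × 9.8 = 9074.8 m/s.
After the first burn: m = 24000 × exp(−540/9074.8) = 24000 × 0.94223 = 22,613.5 kg.
After the second burn: m = 22,613.5 × exp(−520/9074.8) = 22,613.5 × 0.94431 = 21,354.2 kg.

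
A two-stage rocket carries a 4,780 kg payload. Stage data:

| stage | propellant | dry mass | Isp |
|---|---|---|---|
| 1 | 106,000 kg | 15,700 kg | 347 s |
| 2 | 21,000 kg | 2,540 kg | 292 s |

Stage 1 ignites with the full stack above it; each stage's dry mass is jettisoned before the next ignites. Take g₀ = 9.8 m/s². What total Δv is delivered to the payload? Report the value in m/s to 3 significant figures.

Δv ≈ 8040 m/s

Ignition mass of stage 1 = 106,000+15,700 + 21,000+2,540 + 4,780 = 150,020 kg.
Stage 1: m₀ = 150,020 kg, m_f = 150,020 − 106,000 = 44,020 kg; Δv = 347×9.8×ln(3.408) = 3400.6×1.2261 ≈ 4170 m/s.
Stage 2: m₀ = 28,320 kg, m_f = 28,320 − 21,000 = 7,320 kg; Δv = 292×9.8×ln(3.869) = 2861.6×1.3530 ≈ 3872 m/s.
Total Δv = 4170 + 3872 = 8042 m/s.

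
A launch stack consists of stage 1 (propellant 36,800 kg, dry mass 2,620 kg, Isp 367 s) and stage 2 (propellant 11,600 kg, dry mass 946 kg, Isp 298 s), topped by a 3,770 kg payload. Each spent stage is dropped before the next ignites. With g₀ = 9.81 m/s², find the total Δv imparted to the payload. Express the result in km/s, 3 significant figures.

Δv ≈ 7.52 km/s

Ignition mass of stage 1 = 36,800+2,620 + 11,600+946 + 3,770 = 55,736 kg.
Stage 1: m₀ = 55,736 kg, m_f = 55,736 − 36,800 = 18,936 kg; Δv = 367×9.81×ln(2.943) = 3600.3×1.0796 ≈ 3887 m/s.
Stage 2: m₀ = 16,316 kg, m_f = 16,316 − 11,600 = 4,716 kg; Δv = 298×9.81×ln(3.46) = 2923.4×1.2412 ≈ 3628 m/s.
Total Δv = 3887 + 3628 = 7515 m/s.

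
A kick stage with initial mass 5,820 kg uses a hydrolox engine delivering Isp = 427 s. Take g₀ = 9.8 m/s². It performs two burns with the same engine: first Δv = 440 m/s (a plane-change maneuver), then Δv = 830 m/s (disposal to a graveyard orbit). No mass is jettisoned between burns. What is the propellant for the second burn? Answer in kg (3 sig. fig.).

v_e = Isp · g₀ = 427 × 9.8 = 4184.6 m/s.
After the first burn: m = 5820 × exp(−440/4184.6) = 5820 × 0.90019 = 5,239.11 kg.
After the second burn: m = 5,239.11 × exp(−830/4184.6) = 5,239.11 × 0.82009 = 4,296.54 kg.
Second-burn propellant = 5,239.11 − 4,296.54 = 942.57 kg.

propellant for the second burn ≈ 943 kg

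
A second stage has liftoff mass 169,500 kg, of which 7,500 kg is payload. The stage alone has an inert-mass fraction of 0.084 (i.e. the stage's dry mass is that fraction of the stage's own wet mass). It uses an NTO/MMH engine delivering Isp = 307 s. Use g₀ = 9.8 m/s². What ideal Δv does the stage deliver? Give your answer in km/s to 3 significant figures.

Δv ≈ 6.27 km/s

Stage wet mass = m₀ − payload = 169,500 − 7,500 = 162,000 kg.
Stage dry mass = ε × stage wet mass = 0.084 × 162,000 = 13,608 kg.
Burnout mass m_f = stage dry + payload = 13,608 + 7,500 = 21,108 kg.
v_e = Isp · g₀ = 307 × 9.8 = 3008.6 m/s.
Δv = v_e · ln(169,500/21,108) = 3008.6 × ln(8.03) = 3008.6 × 2.0832 ≈ 6268 m/s.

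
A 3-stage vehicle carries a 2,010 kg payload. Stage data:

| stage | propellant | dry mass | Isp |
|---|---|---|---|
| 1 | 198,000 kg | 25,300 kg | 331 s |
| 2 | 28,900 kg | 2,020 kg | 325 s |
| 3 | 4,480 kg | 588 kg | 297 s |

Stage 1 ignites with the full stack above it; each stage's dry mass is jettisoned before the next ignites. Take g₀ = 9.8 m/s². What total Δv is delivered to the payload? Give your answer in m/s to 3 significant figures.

Ignition mass of stage 1 = 198,000+25,300 + 28,900+2,020 + 4,480+588 + 2,010 = 261,298 kg.
Stage 1: m₀ = 261,298 kg, m_f = 261,298 − 198,000 = 63,298 kg; Δv = 331×9.8×ln(4.128) = 3243.8×1.4178 ≈ 4599 m/s.
Stage 2: m₀ = 37,998 kg, m_f = 37,998 − 28,900 = 9,098 kg; Δv = 325×9.8×ln(4.177) = 3185.0×1.4295 ≈ 4553 m/s.
Stage 3: m₀ = 7,078 kg, m_f = 7,078 − 4,480 = 2,598 kg; Δv = 297×9.8×ln(2.724) = 2910.6×1.0022 ≈ 2917 m/s.
Total Δv = 4599 + 4553 + 2917 = 12069 m/s.

Δv ≈ 12100 m/s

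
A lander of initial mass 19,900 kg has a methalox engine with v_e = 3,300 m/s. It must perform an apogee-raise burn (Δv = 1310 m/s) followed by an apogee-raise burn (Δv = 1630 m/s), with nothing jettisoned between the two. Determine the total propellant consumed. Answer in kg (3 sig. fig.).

total propellant consumed ≈ 11700 kg

After the first burn: m = 19900 × exp(−1310/3300.0) = 19900 × 0.67235 = 13,379.8 kg.
After the second burn: m = 13,379.8 × exp(−1630/3300.0) = 13,379.8 × 0.61022 = 8,164.62 kg.
Total propellant = m₀ − m_final = 19900 − 8,164.62 = 11,735.38 kg.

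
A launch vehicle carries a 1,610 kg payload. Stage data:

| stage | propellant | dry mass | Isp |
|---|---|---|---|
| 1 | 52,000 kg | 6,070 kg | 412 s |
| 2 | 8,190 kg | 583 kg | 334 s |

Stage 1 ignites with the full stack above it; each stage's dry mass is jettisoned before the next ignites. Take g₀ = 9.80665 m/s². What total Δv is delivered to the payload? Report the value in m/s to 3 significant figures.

Δv ≈ 10900 m/s

Ignition mass of stage 1 = 52,000+6,070 + 8,190+583 + 1,610 = 68,453 kg.
Stage 1: m₀ = 68,453 kg, m_f = 68,453 − 52,000 = 16,453 kg; Δv = 412×9.80665×ln(4.161) = 4040.3×1.4256 ≈ 5760 m/s.
Stage 2: m₀ = 10,383 kg, m_f = 10,383 − 8,190 = 2,193 kg; Δv = 334×9.80665×ln(4.735) = 3275.4×1.5549 ≈ 5093 m/s.
Total Δv = 5760 + 5093 = 10853 m/s.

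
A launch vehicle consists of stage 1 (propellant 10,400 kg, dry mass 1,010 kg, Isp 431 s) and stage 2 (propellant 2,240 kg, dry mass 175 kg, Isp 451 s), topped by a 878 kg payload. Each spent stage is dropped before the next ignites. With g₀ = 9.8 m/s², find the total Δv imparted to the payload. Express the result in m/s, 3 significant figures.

Δv ≈ 10200 m/s

Ignition mass of stage 1 = 10,400+1,010 + 2,240+175 + 878 = 14,703 kg.
Stage 1: m₀ = 14,703 kg, m_f = 14,703 − 10,400 = 4,303 kg; Δv = 431×9.8×ln(3.417) = 4223.8×1.2287 ≈ 5190 m/s.
Stage 2: m₀ = 3,293 kg, m_f = 3,293 − 2,240 = 1,053 kg; Δv = 451×9.8×ln(3.127) = 4419.8×1.1402 ≈ 5039 m/s.
Total Δv = 5190 + 5039 = 10229 m/s.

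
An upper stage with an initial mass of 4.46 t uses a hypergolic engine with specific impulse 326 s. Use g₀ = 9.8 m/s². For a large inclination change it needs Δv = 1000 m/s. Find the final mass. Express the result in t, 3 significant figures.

final mass ≈ 3.26 t

v_e = Isp · g₀ = 326 × 9.8 = 3194.8 m/s.
m₀/m_f = exp(Δv / v_e) = exp(1000 / 3194.8) = exp(0.3130) = 1.3675.
m_f = m₀ / 1.3675 = 4.46 / 1.3675 = 3.26143 t.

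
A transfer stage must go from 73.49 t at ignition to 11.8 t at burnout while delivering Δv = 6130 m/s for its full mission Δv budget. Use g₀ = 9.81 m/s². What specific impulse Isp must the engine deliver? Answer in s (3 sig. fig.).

ln(m₀/m_f) = ln(73490/11800) = ln(6.228) = 1.8290.
By the Tsiolkovsky rocket equation, v_e = Δv / ln(m₀/m_f) = 6130 / 1.8290 = 3351.5 m/s.
Isp = v_e / g₀ = 3351.5 / 9.81 = 341.6 s.

Isp ≈ 342 s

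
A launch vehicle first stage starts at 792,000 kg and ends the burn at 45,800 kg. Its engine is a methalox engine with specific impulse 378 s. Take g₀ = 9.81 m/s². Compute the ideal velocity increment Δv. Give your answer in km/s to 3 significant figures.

Δv ≈ 10.6 km/s

v_e = Isp · g₀ = 378 × 9.81 = 3708.2 m/s.
Using Δv = v_e ln(m₀/m_f): Δv = v_e · ln(m₀/m_f) = 3708.2 × ln(17.29) = 3708.2 × 2.8503 ≈ 10569.3 m/s.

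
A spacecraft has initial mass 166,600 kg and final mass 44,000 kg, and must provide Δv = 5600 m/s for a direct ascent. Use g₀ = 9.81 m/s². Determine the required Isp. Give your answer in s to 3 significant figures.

ln(m₀/m_f) = ln(166600/44000) = ln(3.786) = 1.3314.
Rocket equation: v_e = Δv / ln(m₀/m_f) = 5600 / 1.3314 = 4206.1 m/s.
Isp = v_e / g₀ = 4206.1 / 9.81 = 428.8 s.

Isp ≈ 429 s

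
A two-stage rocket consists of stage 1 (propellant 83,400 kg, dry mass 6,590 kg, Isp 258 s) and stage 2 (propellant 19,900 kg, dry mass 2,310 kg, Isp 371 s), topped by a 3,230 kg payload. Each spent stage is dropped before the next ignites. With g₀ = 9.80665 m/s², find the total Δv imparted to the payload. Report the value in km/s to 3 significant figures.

Δv ≈ 8.79 km/s

Ignition mass of stage 1 = 83,400+6,590 + 19,900+2,310 + 3,230 = 115,430 kg.
Stage 1: m₀ = 115,430 kg, m_f = 115,430 − 83,400 = 32,030 kg; Δv = 258×9.80665×ln(3.604) = 2530.1×1.2820 ≈ 3244 m/s.
Stage 2: m₀ = 25,440 kg, m_f = 25,440 − 19,900 = 5,540 kg; Δv = 371×9.80665×ln(4.592) = 3638.3×1.5243 ≈ 5546 m/s.
Total Δv = 3244 + 5546 = 8790 m/s.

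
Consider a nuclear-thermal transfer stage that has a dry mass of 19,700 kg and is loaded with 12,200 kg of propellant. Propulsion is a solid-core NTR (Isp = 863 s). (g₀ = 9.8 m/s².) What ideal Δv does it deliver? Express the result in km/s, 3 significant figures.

v_e = Isp · g₀ = 863 × 9.8 = 8457.4 m/s.
m₀ = m_dry + m_prop = 19,700 + 12,200 = 31,900 kg.
Δv = v_e · ln(m₀/m_f) = 8457.4 × ln(1.619) = 8457.4 × 0.4820 ≈ 4076.4 m/s.

Δv ≈ 4.08 km/s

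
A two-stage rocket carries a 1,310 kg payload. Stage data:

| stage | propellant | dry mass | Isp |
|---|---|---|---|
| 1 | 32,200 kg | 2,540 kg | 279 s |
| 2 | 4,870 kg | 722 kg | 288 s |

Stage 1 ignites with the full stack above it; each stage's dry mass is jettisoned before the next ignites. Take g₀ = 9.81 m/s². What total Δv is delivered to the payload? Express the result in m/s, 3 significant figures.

Ignition mass of stage 1 = 32,200+2,540 + 4,870+722 + 1,310 = 41,642 kg.
Stage 1: m₀ = 41,642 kg, m_f = 41,642 − 32,200 = 9,442 kg; Δv = 279×9.81×ln(4.41) = 2737.0×1.4839 ≈ 4062 m/s.
Stage 2: m₀ = 6,902 kg, m_f = 6,902 − 4,870 = 2,032 kg; Δv = 288×9.81×ln(3.397) = 2825.3×1.2228 ≈ 3455 m/s.
Total Δv = 4062 + 3455 = 7517 m/s.

Δv ≈ 7520 m/s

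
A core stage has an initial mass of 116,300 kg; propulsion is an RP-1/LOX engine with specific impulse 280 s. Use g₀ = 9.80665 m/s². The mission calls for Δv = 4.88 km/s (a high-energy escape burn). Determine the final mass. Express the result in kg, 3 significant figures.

v_e = Isp · g₀ = 280 × 9.80665 = 2745.9 m/s.
m₀/m_f = exp(Δv / v_e) = exp(4880 / 2745.9) = exp(1.7772) = 5.9134.
m_f = m₀ / 5.9134 = 116,300 / 5.9134 = 19,667.2 kg.

final mass ≈ 19700 kg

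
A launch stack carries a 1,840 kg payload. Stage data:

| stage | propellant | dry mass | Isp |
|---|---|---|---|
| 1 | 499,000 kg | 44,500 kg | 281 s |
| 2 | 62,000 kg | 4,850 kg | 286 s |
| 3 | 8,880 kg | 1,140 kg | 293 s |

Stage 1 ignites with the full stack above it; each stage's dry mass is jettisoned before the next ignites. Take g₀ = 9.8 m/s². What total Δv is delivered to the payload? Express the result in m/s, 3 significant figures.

Ignition mass of stage 1 = 499,000+44,500 + 62,000+4,850 + 8,880+1,140 + 1,840 = 622,210 kg.
Stage 1: m₀ = 622,210 kg, m_f = 622,210 − 499,000 = 123,210 kg; Δv = 281×9.8×ln(5.05) = 2753.8×1.6194 ≈ 4459 m/s.
Stage 2: m₀ = 78,710 kg, m_f = 78,710 − 62,000 = 16,710 kg; Δv = 286×9.8×ln(4.71) = 2802.8×1.5498 ≈ 4344 m/s.
Stage 3: m₀ = 11,860 kg, m_f = 11,860 − 8,880 = 2,980 kg; Δv = 293×9.8×ln(3.98) = 2871.4×1.3812 ≈ 3966 m/s.
Total Δv = 4459 + 4344 + 3966 = 12769 m/s.

Δv ≈ 12800 m/s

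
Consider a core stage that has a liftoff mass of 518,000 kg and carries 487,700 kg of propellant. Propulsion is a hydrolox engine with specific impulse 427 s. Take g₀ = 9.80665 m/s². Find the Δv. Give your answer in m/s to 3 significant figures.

Δv ≈ 11900 m/s

v_e = Isp · g₀ = 427 × 9.80665 = 4187.4 m/s.
m_f = m₀ − m_prop = 518,000 − 487,700 = 30,300 kg.
By the Tsiolkovsky rocket equation, Δv = v_e · ln(m₀/m_f) = 4187.4 × ln(17.1) = 4187.4 × 2.8388 ≈ 11887.4 m/s.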